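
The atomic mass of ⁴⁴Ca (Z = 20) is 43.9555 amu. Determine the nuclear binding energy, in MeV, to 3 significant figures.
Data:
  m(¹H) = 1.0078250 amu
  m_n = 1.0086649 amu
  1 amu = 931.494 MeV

381 MeV

The nucleus contains 20 protons and 44 − 20 = 24 neutrons.
Total constituent mass: 20 × 1.0078250 + 24 × 1.0086649 = 44.3644576 amu
Δm = 44.3644576 − 43.9555 = 0.4089576 amu
E_B = 0.4089576 × 931.494 = 380.942 MeV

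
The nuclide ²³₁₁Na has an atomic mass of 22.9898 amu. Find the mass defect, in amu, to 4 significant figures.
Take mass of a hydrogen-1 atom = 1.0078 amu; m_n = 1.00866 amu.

With 11 protons and 12 neutrons (A = 23):
Σm = 11·m(¹H) + 12·m_n = 11.0858 + 12.10392 = 23.18972 amu
Δm = 23.18972 − 22.9898 = 0.19992 amu

0.1999 amu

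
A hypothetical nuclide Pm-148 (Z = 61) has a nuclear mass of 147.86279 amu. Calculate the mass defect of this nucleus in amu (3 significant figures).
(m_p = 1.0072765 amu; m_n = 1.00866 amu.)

1.33 amu

The nucleus contains 61 protons and 148 − 61 = 87 neutrons.
Total constituent mass: 61 × 1.0072765 + 87 × 1.00866 = 149.1972865 amu
Δm = 149.1972865 − 147.86279 = 1.3344965 amu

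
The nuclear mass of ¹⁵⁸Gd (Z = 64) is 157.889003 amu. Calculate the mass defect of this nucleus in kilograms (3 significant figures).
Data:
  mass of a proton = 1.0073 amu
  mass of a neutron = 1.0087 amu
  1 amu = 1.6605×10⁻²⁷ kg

2.32e-27 kg

The nucleus contains 64 protons and 158 − 64 = 94 neutrons.
Mass of separated nucleons = 64(1.0073) + 94(1.0087) = 64.4672 + 94.8178 = 159.2850 amu
Mass defect Δm = 159.2850 − 157.889003 = 1.395997 amu
In SI units: 1.395997 amu × 1.6605×10⁻²⁷ kg/amu = 2.3181e-27 kg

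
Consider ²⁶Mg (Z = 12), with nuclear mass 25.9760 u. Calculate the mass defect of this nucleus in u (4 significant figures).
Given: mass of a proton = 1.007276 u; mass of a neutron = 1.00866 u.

0.2326 u

Mass of separated nucleons = 12(1.007276) + 14(1.00866) = 12.087312 + 14.12124 = 26.208552 u
Δm = 26.208552 − 25.9760 = 0.232552 u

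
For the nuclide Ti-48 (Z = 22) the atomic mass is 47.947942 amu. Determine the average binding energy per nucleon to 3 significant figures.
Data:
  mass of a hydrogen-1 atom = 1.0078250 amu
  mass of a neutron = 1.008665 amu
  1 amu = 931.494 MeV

The nucleus contains 22 protons and 48 − 22 = 26 neutrons.
Mass of separated nucleons = 22(1.0078250) + 26(1.008665) = 22.1721500 + 26.225290 = 48.3974400 amu
Δm = 48.3974400 − 47.947942 = 0.4494980 amu
Binding energy = Δm·c² = 0.4494980 × 931.494 MeV/amu = 418.705 MeV
Per nucleon: 418.705 / 48 = 8.723 MeV

8.72 MeV/nucleon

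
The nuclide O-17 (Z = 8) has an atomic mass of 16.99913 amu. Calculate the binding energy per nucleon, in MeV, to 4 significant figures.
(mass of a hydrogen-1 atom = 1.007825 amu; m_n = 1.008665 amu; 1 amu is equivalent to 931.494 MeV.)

Mass of separated nucleons = 8(1.007825) + 9(1.008665) = 8.062600 + 9.077985 = 17.140585 amu
Mass defect Δm = 17.140585 − 16.99913 = 0.141455 amu
E_B = 0.141455 × 931.494 = 131.764 MeV
BE/A = 131.764 MeV / 17 = 7.751 MeV/nucleon

7.751 MeV/nucleon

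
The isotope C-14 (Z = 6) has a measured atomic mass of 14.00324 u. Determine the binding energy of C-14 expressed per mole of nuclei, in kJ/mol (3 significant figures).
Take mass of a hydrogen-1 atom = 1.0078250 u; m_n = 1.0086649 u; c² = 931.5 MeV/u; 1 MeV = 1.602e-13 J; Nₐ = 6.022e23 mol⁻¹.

Z = 6, so N = A − Z = 14 − 6 = 8.
Total constituent mass: 6 × 1.0078250 + 8 × 1.0086649 = 14.1162692 u
Δm = 14.1162692 − 14.00324 = 0.1130292 u
E_B = 0.1130292 × 931.5 = 105.287 MeV
Per nucleus in joules: 105.287 MeV × 1.602e-13 J/MeV = 1.6867e-11 J
Per mole: 1.6867e-11 J × 6.022e23 mol⁻¹ = 1.0157e+13 J/mol

1.02e+10 kJ/mol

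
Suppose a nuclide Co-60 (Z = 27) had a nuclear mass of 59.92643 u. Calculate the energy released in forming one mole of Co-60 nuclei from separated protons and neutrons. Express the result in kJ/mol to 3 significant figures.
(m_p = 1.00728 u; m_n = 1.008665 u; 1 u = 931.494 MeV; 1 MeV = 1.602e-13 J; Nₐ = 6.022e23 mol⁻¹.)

5.00e+10 kJ/mol

Z = 27, so N = A − Z = 60 − 27 = 33.
Mass of separated nucleons = 27(1.00728) + 33(1.008665) = 27.19656 + 33.285945 = 60.482505 u
The mass defect is 60.482505 − 59.92643 = 0.556075 u.
Binding energy = Δm·c² = 0.556075 × 931.494 MeV/u = 517.981 MeV
Per nucleus in joules: 517.981 MeV × 1.602e-13 J/MeV = 8.2981e-11 J
Per mole: 8.2981e-11 J × 6.022e23 mol⁻¹ = 4.9971e+13 J/mol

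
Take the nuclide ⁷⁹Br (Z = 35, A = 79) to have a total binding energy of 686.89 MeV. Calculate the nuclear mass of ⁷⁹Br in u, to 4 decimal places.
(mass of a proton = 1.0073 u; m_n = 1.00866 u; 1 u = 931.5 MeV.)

78.8991 u

Mass defect = 686.89 MeV / (931.5 MeV/u) = 0.737402 u
Constituent mass = 35(1.0073) + 44(1.00866) = 79.63654 u
Nuclear mass = 79.63654 − 0.737402 = 78.899138 u ≈ 78.8991 u (to 4 decimal places)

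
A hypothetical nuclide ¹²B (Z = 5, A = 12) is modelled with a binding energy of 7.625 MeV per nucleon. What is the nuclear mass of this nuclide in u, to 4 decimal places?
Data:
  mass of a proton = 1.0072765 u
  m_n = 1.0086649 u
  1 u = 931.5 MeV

Total binding energy = 12 × 7.625 = 91.500 MeV
Mass defect = 91.500 MeV / (931.5 MeV/u) = 0.098229 u
Constituent mass = 5(1.0072765) + 7(1.0086649) = 12.0970368 u
Nuclear mass = 12.0970368 − 0.098229 = 11.9988078 u ≈ 11.9988 u (to 4 decimal places)

11.9988 u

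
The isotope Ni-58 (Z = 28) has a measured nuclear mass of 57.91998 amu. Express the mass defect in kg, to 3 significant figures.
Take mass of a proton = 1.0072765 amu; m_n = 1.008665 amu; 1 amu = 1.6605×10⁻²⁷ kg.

9.03e-28 kg

Z = 28, so N = A − Z = 58 − 28 = 30.
Σm = 28·m_p + 30·m_n = 28.2037420 + 30.259950 = 58.4636920 amu
The mass defect is 58.4636920 − 57.91998 = 0.5437120 amu.
In SI units: 0.5437120 amu × 1.6605×10⁻²⁷ kg/amu = 9.0283e-28 kg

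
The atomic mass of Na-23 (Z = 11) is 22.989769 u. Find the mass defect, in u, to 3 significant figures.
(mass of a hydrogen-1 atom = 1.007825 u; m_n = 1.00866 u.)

0.200 u

Z = 11, so N = A − Z = 23 − 11 = 12.
Total constituent mass: 11 × 1.007825 + 12 × 1.00866 = 23.189995 u
Δm = 23.189995 − 22.989769 = 0.200226 u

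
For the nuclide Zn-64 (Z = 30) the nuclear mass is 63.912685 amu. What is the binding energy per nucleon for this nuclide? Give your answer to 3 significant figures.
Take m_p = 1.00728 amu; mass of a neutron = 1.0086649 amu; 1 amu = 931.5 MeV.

8.74 MeV/nucleon

Z = 30, so N = A − Z = 64 − 30 = 34.
Mass of separated nucleons = 30(1.00728) + 34(1.0086649) = 30.21840 + 34.2946066 = 64.5130066 amu
Mass defect Δm = 64.5130066 − 63.912685 = 0.6003216 amu
E_B = 0.6003216 × 931.5 = 559.1996 MeV
Dividing by A = 64 gives 8.737 MeV per nucleon.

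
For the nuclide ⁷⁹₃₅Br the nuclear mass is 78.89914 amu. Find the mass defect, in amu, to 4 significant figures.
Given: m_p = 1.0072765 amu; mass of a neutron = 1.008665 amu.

0.7368 amu

Z = 35, so N = A − Z = 79 − 35 = 44.
Total constituent mass: 35 × 1.0072765 + 44 × 1.008665 = 79.6359375 amu
Mass defect Δm = 79.6359375 − 78.89914 = 0.7367975 amu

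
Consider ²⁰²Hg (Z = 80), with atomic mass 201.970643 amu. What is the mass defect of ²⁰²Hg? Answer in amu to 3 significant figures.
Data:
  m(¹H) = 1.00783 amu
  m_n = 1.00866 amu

Z = 80, so N = A − Z = 202 − 80 = 122.
Mass of separated nucleons = 80(1.00783) + 122(1.00866) = 80.62640 + 123.05652 = 203.68292 amu
Mass defect Δm = 203.68292 − 201.970643 = 1.712277 amu

1.71 amu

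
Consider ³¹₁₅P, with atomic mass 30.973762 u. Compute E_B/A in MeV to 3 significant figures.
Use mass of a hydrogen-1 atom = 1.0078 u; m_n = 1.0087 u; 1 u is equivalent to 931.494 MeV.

With 15 protons and 16 neutrons (A = 31):
Total constituent mass: 15 × 1.0078 + 16 × 1.0087 = 31.2562 u
The mass defect is 31.2562 − 30.973762 = 0.282438 u.
Converting to energy: 0.282438 u × 931.494 MeV/u = 263.089 MeV
Dividing by A = 31 gives 8.487 MeV per nucleon.

8.49 MeV/nucleon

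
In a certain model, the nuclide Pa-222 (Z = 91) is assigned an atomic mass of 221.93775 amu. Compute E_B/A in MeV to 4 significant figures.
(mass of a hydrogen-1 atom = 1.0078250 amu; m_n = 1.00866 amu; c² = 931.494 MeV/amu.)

8.009 MeV/nucleon

The nucleus contains 91 protons and 222 − 91 = 131 neutrons.
Mass of separated nucleons = 91(1.0078250) + 131(1.00866) = 91.7120750 + 132.13446 = 223.8465350 amu
Mass defect Δm = 223.8465350 − 221.93775 = 1.9087850 amu
E_B = 1.9087850 × 931.494 = 1778.02 MeV
Per nucleon: 1778.02 / 222 = 8.009 MeV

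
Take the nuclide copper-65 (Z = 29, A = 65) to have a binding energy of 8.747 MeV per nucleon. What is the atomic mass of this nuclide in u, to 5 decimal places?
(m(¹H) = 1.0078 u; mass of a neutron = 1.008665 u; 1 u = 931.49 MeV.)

Total binding energy = 65 × 8.747 = 568.555 MeV
Mass defect = 568.555 MeV / (931.49 MeV/u) = 0.6103716 u
Constituent mass = 29(1.0078) + 36(1.008665) = 65.538140 u
Atomic mass = 65.538140 − 0.6103716 = 64.9277684 u ≈ 64.92777 u (to 5 decimal places)

64.92777 u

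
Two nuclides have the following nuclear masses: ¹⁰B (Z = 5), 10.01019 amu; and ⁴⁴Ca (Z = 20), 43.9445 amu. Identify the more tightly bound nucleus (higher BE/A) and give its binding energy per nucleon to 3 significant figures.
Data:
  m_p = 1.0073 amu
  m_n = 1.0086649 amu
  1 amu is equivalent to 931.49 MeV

¹⁰B: Σm = 5(1.0073) + 5(1.0086649) = 10.0798245 amu; Δm = 0.0696345 amu; E_B = 64.864 MeV; E_B/A = 6.486 MeV
⁴⁴Ca: Σm = 20(1.0073) + 24(1.0086649) = 44.3539576 amu; Δm = 0.4094576 amu; E_B = 381.41 MeV; E_B/A = 8.668 MeV
⁴⁴Ca has the higher binding energy per nucleon, so it is the more tightly bound nucleus.

⁴⁴Ca; 8.67 MeV/nucleon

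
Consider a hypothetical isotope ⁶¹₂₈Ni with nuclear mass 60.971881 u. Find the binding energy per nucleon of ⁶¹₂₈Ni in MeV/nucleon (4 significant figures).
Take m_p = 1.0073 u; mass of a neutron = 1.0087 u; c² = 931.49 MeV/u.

7.935 MeV/nucleon

Mass of separated nucleons = 28(1.0073) + 33(1.0087) = 28.2044 + 33.2871 = 61.4915 u
The mass defect is 61.4915 − 60.971881 = 0.519619 u.
Converting to energy: 0.519619 u × 931.49 MeV/u = 484.020 MeV
Per nucleon: 484.020 / 61 = 7.935 MeV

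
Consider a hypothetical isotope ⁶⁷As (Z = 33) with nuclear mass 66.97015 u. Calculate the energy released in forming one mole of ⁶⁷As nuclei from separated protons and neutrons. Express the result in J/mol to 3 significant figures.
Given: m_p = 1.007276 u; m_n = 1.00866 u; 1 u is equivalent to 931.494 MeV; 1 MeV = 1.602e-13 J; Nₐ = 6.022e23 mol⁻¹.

The nucleus contains 33 protons and 67 − 33 = 34 neutrons.
Total constituent mass: 33 × 1.007276 + 34 × 1.00866 = 67.534548 u
Δm = 67.534548 − 66.97015 = 0.564398 u
Binding energy = Δm·c² = 0.564398 × 931.494 MeV/u = 525.733 MeV
Per nucleus in joules: 525.733 MeV × 1.602e-13 J/MeV = 8.4222e-11 J
Per mole: 8.4222e-11 J × 6.022e23 mol⁻¹ = 5.0718e+13 J/mol

5.07e+13 J/mol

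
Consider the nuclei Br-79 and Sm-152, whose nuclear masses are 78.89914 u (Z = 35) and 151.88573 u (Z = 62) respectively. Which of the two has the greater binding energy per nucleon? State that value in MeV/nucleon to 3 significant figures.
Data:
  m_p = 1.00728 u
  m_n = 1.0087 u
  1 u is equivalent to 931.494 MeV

Br-79; 8.71 MeV/nucleon

Br-79: Σm = 35(1.00728) + 44(1.0087) = 79.63760 u; Δm = 0.73846 u; E_B = 687.87 MeV; E_B/A = 8.707 MeV
Sm-152: Σm = 62(1.00728) + 90(1.0087) = 153.23436 u; Δm = 1.34863 u; E_B = 1256.24 MeV; E_B/A = 8.2647 MeV
Br-79 has the higher binding energy per nucleon, so it is the more tightly bound nucleus.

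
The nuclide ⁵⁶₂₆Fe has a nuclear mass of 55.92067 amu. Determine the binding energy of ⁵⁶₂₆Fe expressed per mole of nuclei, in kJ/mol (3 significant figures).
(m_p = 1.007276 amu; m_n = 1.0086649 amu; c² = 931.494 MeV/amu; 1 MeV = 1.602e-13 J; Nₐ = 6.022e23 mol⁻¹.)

Total constituent mass: 26 × 1.007276 + 30 × 1.0086649 = 56.4491230 amu
Δm = 56.4491230 − 55.92067 = 0.5284530 amu
Converting to energy: 0.5284530 amu × 931.494 MeV/amu = 492.251 MeV
Per nucleus in joules: 492.251 MeV × 1.602e-13 J/MeV = 7.8859e-11 J
Per mole: 7.8859e-11 J × 6.022e23 mol⁻¹ = 4.7489e+13 J/mol

4.75e+10 kJ/mol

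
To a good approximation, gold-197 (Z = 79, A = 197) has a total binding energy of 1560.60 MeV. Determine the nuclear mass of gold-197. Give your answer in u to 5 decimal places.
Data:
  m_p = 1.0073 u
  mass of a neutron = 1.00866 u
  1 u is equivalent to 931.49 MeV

Mass defect = 1560.60 MeV / (931.49 MeV/u) = 1.6753803 u
Constituent mass = 79(1.0073) + 118(1.00866) = 198.59858 u
Nuclear mass = 198.59858 − 1.6753803 = 196.9231997 u ≈ 196.92320 u (to 5 decimal places)

196.92320 u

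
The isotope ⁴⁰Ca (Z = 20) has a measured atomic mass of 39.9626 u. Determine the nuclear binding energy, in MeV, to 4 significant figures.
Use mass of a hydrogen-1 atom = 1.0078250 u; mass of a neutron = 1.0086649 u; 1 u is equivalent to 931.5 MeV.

342.0 MeV

Mass of separated nucleons = 20(1.0078250) + 20(1.0086649) = 20.1565000 + 20.1732980 = 40.3297980 u
Δm = 40.3297980 − 39.9626 = 0.3671980 u
Converting to energy: 0.3671980 u × 931.5 MeV/u = 342.045 MeV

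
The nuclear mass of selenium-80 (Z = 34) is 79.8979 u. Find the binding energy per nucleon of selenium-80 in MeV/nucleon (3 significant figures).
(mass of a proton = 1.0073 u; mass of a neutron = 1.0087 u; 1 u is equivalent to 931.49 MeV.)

8.74 MeV/nucleon

With 34 protons and 46 neutrons (A = 80):
Σm = 34·m_p + 46·m_n = 34.2482 + 46.4002 = 80.6484 u
The mass defect is 80.6484 − 79.8979 = 0.7505 u.
Binding energy = Δm·c² = 0.7505 × 931.49 MeV/u = 699.083 MeV
Dividing by A = 80 gives 8.739 MeV per nucleon.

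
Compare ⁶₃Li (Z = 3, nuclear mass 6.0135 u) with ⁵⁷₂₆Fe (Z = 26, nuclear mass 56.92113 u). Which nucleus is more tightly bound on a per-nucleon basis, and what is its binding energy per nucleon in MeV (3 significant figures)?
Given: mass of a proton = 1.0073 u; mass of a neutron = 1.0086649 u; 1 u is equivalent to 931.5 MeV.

⁶₃Li: Σm = 3(1.0073) + 3(1.0086649) = 6.0478947 u; Δm = 0.0343947 u; E_B = 32.039 MeV; E_B/A = 5.340 MeV
⁵⁷₂₆Fe: Σm = 26(1.0073) + 31(1.0086649) = 57.4584119 u; Δm = 0.5372819 u; E_B = 500.48 MeV; E_B/A = 8.780 MeV
⁵⁷₂₆Fe has the higher binding energy per nucleon, so it is the more tightly bound nucleus.

⁵⁷₂₆Fe; 8.78 MeV/nucleon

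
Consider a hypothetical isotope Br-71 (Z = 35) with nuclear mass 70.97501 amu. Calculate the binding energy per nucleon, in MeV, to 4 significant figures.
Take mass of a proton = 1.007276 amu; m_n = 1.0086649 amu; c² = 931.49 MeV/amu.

Total constituent mass: 35 × 1.007276 + 36 × 1.0086649 = 71.5665964 amu
Mass defect Δm = 71.5665964 − 70.97501 = 0.5915864 amu
Converting to energy: 0.5915864 amu × 931.49 MeV/amu = 551.057 MeV
Dividing by A = 71 gives 7.761 MeV per nucleon.

7.761 MeV/nucleon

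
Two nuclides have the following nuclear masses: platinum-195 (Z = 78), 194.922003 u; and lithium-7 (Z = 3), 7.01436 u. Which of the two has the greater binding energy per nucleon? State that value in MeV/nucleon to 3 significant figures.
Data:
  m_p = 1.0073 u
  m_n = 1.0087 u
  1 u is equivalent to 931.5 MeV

platinum-195; 7.95 MeV/nucleon

platinum-195: Σm = 78(1.0073) + 117(1.0087) = 196.5873 u; Δm = 1.665297 u; E_B = 1551.2242 MeV; E_B/A = 7.954996 MeV
lithium-7: Σm = 3(1.0073) + 4(1.0087) = 7.0567 u; Δm = 0.04234 u; E_B = 39.440 MeV; E_B/A = 5.634 MeV
platinum-195 has the higher binding energy per nucleon, so it is the more tightly bound nucleus.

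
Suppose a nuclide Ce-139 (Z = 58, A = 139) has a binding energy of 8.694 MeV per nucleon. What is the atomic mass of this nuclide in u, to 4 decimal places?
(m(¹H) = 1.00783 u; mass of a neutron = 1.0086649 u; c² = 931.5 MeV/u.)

Total binding energy = 139 × 8.694 = 1208.466 MeV
Mass defect = 1208.466 MeV / (931.5 MeV/u) = 1.297333 u
Constituent mass = 58(1.00783) + 81(1.0086649) = 140.1559969 u
Atomic mass = 140.1559969 − 1.297333 = 138.8586639 u ≈ 138.8587 u (to 4 decimal places)

138.8587 u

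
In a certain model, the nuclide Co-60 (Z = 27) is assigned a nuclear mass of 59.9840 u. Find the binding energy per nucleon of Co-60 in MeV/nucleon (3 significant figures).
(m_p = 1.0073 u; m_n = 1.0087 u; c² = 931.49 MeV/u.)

Σm = 27·m_p + 33·m_n = 27.1971 + 33.2871 = 60.4842 u
Mass defect Δm = 60.4842 − 59.9840 = 0.5002 u
Binding energy = Δm·c² = 0.5002 × 931.49 MeV/u = 465.931 MeV
Per nucleon: 465.931 / 60 = 7.766 MeV

7.77 MeV/nucleon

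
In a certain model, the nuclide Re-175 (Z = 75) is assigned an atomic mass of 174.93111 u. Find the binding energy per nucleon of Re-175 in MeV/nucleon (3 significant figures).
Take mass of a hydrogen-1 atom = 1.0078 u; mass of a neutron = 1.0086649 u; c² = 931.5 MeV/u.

8.09 MeV/nucleon

Σm = 75·m(¹H) + 100·m_n = 75.5850 + 100.8664900 = 176.4514900 u
The mass defect is 176.4514900 − 174.93111 = 1.5203800 u.
Converting to energy: 1.5203800 u × 931.5 MeV/u = 1416.23 MeV
BE/A = 1416.23 MeV / 175 = 8.093 MeV/nucleon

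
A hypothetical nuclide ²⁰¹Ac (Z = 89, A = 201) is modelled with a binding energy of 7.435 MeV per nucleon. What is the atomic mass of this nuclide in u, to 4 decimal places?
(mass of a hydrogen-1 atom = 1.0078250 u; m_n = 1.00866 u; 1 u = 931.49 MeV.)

Total binding energy = 201 × 7.435 = 1494.435 MeV
Mass defect = 1494.435 MeV / (931.49 MeV/u) = 1.604349 u
Constituent mass = 89(1.0078250) + 112(1.00866) = 202.6663450 u
Atomic mass = 202.6663450 − 1.604349 = 201.0619960 u ≈ 201.0620 u (to 4 decimal places)

201.0620 u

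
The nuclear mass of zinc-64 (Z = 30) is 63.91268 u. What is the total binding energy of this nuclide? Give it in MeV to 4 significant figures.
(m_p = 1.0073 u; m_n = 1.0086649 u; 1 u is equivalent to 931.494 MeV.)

559.8 MeV

With 30 protons and 34 neutrons (A = 64):
Total constituent mass: 30 × 1.0073 + 34 × 1.0086649 = 64.5136066 u
The mass defect is 64.5136066 − 63.91268 = 0.6009266 u.
Converting to energy: 0.6009266 u × 931.494 MeV/u = 559.760 MeV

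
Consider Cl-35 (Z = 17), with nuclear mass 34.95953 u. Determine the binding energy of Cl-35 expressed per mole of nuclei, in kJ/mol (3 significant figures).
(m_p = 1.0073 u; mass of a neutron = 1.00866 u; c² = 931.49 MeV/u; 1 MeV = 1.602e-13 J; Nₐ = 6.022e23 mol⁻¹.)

2.88e+10 kJ/mol

Z = 17, so N = A − Z = 35 − 17 = 18.
Mass of separated nucleons = 17(1.0073) + 18(1.00866) = 17.1241 + 18.15588 = 35.27998 u
Mass defect Δm = 35.27998 − 34.95953 = 0.32045 u
Binding energy = Δm·c² = 0.32045 × 931.49 MeV/u = 298.496 MeV
Per nucleus in joules: 298.496 MeV × 1.602e-13 J/MeV = 4.7819e-11 J
Per mole: 4.7819e-11 J × 6.022e23 mol⁻¹ = 2.8797e+13 J/mol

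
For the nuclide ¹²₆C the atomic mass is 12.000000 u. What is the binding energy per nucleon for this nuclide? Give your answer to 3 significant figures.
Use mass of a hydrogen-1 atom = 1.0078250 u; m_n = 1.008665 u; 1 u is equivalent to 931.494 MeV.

7.68 MeV/nucleon

Total constituent mass: 6 × 1.0078250 + 6 × 1.008665 = 12.0989400 u
Mass defect Δm = 12.0989400 − 12.000000 = 0.0989400 u
E_B = 0.0989400 × 931.494 = 92.1620 MeV
BE/A = 92.1620 MeV / 12 = 7.680 MeV/nucleon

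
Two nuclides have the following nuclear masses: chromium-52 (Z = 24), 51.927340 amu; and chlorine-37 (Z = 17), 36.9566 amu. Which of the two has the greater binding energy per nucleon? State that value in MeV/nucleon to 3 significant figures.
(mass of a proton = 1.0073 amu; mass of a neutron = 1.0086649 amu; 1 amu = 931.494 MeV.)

chromium-52: Σm = 24(1.0073) + 28(1.0086649) = 52.4178172 amu; Δm = 0.4904772 amu; E_B = 456.88 MeV; E_B/A = 8.786 MeV
chlorine-37: Σm = 17(1.0073) + 20(1.0086649) = 37.2973980 amu; Δm = 0.3407980 amu; E_B = 317.45 MeV; E_B/A = 8.580 MeV
chromium-52 has the higher binding energy per nucleon, so it is the more tightly bound nucleus.

chromium-52; 8.79 MeV/nucleon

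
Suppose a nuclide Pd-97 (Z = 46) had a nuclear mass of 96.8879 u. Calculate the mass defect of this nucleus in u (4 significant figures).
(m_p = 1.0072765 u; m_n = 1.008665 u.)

Σm = 46·m_p + 51·m_n = 46.3347190 + 51.441915 = 97.7766340 u
The mass defect is 97.7766340 − 96.8879 = 0.8887340 u.

0.8887 u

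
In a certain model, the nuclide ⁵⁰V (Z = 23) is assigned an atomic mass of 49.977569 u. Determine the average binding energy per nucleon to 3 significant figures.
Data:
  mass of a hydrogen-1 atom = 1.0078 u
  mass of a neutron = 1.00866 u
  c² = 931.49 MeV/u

8.12 MeV/nucleon

The nucleus contains 23 protons and 50 − 23 = 27 neutrons.
Total constituent mass: 23 × 1.0078 + 27 × 1.00866 = 50.41322 u
Δm = 50.41322 − 49.977569 = 0.435651 u
Binding energy = Δm·c² = 0.435651 × 931.49 MeV/u = 405.805 MeV
Dividing by A = 50 gives 8.116 MeV per nucleon.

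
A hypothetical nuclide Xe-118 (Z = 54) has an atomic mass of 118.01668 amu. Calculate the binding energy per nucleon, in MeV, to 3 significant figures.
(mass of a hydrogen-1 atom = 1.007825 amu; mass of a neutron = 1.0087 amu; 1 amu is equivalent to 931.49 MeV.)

Mass of separated nucleons = 54(1.007825) + 64(1.0087) = 54.422550 + 64.5568 = 118.979350 amu
Mass defect Δm = 118.979350 − 118.01668 = 0.962670 amu
E_B = 0.962670 × 931.49 = 896.717 MeV
Per nucleon: 896.717 / 118 = 7.599 MeV

7.60 MeV/nucleon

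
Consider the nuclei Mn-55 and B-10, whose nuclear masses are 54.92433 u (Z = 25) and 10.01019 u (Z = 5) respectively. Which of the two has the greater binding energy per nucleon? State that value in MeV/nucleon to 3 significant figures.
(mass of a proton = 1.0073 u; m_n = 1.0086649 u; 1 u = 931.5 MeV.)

Mn-55; 8.78 MeV/nucleon

Mn-55: Σm = 25(1.0073) + 30(1.0086649) = 55.4424470 u; Δm = 0.5181170 u; E_B = 482.63 MeV; E_B/A = 8.775 MeV
B-10: Σm = 5(1.0073) + 5(1.0086649) = 10.0798245 u; Δm = 0.0696345 u; E_B = 64.8645 MeV; E_B/A = 6.486 MeV
Mn-55 has the higher binding energy per nucleon, so it is the more tightly bound nucleus.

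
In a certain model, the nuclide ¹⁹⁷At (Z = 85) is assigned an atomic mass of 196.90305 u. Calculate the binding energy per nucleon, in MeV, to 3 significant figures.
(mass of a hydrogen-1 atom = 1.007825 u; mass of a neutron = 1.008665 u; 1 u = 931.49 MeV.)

8.19 MeV/nucleon

Total constituent mass: 85 × 1.007825 + 112 × 1.008665 = 198.635605 u
The mass defect is 198.635605 − 196.90305 = 1.732555 u.
E_B = 1.732555 × 931.49 = 1613.86 MeV
BE/A = 1613.86 MeV / 197 = 8.192 MeV/nucleon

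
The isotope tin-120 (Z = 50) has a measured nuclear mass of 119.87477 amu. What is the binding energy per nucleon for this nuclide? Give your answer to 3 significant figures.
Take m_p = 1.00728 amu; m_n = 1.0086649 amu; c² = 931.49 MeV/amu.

8.51 MeV/nucleon

With 50 protons and 70 neutrons (A = 120):
Mass of separated nucleons = 50(1.00728) + 70(1.0086649) = 50.36400 + 70.6065430 = 120.9705430 amu
The mass defect is 120.9705430 − 119.87477 = 1.0957730 amu.
E_B = 1.0957730 × 931.49 = 1020.70 MeV
BE/A = 1020.70 MeV / 120 = 8.506 MeV/nucleon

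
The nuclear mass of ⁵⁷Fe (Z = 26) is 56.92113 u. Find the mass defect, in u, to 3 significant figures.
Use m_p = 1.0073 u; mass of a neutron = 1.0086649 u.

Z = 26, so N = A − Z = 57 − 26 = 31.
Total constituent mass: 26 × 1.0073 + 31 × 1.0086649 = 57.4584119 u
Mass defect Δm = 57.4584119 − 56.92113 = 0.5372819 u

0.537 u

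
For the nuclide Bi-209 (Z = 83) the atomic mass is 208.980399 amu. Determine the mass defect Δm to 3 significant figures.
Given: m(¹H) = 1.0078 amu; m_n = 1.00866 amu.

Total constituent mass: 83 × 1.0078 + 126 × 1.00866 = 210.73856 amu
Δm = 210.73856 − 208.980399 = 1.758161 amu

1.76 amu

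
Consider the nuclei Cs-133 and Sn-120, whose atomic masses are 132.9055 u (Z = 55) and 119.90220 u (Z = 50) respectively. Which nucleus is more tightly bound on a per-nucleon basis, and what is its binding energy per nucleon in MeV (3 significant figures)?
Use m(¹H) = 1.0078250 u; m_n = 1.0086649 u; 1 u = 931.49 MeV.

Cs-133: Σm = 55(1.0078250) + 78(1.0086649) = 134.1062372 u; Δm = 1.2007372 u; E_B = 1118.5 MeV; E_B/A = 8.410 MeV
Sn-120: Σm = 50(1.0078250) + 70(1.0086649) = 120.9977930 u; Δm = 1.0955930 u; E_B = 1020.5 MeV; E_B/A = 8.504 MeV
Sn-120 has the higher binding energy per nucleon, so it is the more tightly bound nucleus.

Sn-120; 8.50 MeV/nucleon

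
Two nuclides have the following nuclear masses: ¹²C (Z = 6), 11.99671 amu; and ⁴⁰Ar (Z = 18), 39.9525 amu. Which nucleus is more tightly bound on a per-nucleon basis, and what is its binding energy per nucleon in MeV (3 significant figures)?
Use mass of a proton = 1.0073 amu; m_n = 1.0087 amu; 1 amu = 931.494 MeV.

¹²C: Σm = 6(1.0073) + 6(1.0087) = 12.0960 amu; Δm = 0.09929 amu; E_B = 92.488 MeV; E_B/A = 7.707 MeV
⁴⁰Ar: Σm = 18(1.0073) + 22(1.0087) = 40.3228 amu; Δm = 0.3703 amu; E_B = 344.93 MeV; E_B/A = 8.623 MeV
⁴⁰Ar has the higher binding energy per nucleon, so it is the more tightly bound nucleus.

⁴⁰Ar; 8.62 MeV/nucleon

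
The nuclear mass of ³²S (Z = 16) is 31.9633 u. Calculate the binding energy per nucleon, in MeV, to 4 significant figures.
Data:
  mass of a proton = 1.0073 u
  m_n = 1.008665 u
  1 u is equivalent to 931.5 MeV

With 16 protons and 16 neutrons (A = 32):
Total constituent mass: 16 × 1.0073 + 16 × 1.008665 = 32.255440 u
The mass defect is 32.255440 − 31.9633 = 0.292140 u.
E_B = 0.292140 × 931.5 = 272.128 MeV
Dividing by A = 32 gives 8.504 MeV per nucleon.

8.504 MeV/nucleon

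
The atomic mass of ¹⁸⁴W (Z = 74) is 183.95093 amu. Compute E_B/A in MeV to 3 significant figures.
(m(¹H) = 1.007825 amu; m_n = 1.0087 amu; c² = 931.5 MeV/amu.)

The nucleus contains 74 protons and 184 − 74 = 110 neutrons.
Total constituent mass: 74 × 1.007825 + 110 × 1.0087 = 185.536050 amu
Mass defect Δm = 185.536050 − 183.95093 = 1.585120 amu
E_B = 1.585120 × 931.5 = 1476.54 MeV
Per nucleon: 1476.54 / 184 = 8.0247 MeV

8.02 MeV/nucleon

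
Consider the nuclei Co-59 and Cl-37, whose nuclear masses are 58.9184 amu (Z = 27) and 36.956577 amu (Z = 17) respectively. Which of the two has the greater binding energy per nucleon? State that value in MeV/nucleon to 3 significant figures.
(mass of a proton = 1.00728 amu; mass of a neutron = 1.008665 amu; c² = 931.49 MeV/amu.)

Co-59; 8.77 MeV/nucleon

Co-59: Σm = 27(1.00728) + 32(1.008665) = 59.473840 amu; Δm = 0.555440 amu; E_B = 517.39 MeV; E_B/A = 8.769 MeV
Cl-37: Σm = 17(1.00728) + 20(1.008665) = 37.297060 amu; Δm = 0.340483 amu; E_B = 317.16 MeV; E_B/A = 8.572 MeV
Co-59 has the higher binding energy per nucleon, so it is the more tightly bound nucleus.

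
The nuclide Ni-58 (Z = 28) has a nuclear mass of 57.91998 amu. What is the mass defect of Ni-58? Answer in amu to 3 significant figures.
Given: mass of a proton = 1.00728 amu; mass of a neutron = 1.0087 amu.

The nucleus contains 28 protons and 58 − 28 = 30 neutrons.
Total constituent mass: 28 × 1.00728 + 30 × 1.0087 = 58.46484 amu
Mass defect Δm = 58.46484 − 57.91998 = 0.54486 amu

0.545 amu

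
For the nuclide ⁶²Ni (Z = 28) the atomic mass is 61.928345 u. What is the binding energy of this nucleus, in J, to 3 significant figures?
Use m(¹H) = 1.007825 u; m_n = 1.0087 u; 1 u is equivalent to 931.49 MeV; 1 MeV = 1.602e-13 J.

8.75e-11 J

Mass of separated nucleons = 28(1.007825) + 34(1.0087) = 28.219100 + 34.2958 = 62.514900 u
Mass defect Δm = 62.514900 − 61.928345 = 0.586555 u
E_B = 0.586555 × 931.49 = 546.370 MeV
In joules: 546.370 MeV × 1.602e-13 J/MeV = 8.7528e-11 J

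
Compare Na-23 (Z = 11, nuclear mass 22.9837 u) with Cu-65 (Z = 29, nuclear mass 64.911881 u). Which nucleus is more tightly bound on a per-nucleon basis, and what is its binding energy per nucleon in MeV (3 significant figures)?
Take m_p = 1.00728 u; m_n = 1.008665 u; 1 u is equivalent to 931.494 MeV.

Na-23: Σm = 11(1.00728) + 12(1.008665) = 23.184060 u; Δm = 0.200360 u; E_B = 186.634 MeV; E_B/A = 8.1145 MeV
Cu-65: Σm = 29(1.00728) + 36(1.008665) = 65.523060 u; Δm = 0.611179 u; E_B = 569.31 MeV; E_B/A = 8.759 MeV
Cu-65 has the higher binding energy per nucleon, so it is the more tightly bound nucleus.

Cu-65; 8.76 MeV/nucleon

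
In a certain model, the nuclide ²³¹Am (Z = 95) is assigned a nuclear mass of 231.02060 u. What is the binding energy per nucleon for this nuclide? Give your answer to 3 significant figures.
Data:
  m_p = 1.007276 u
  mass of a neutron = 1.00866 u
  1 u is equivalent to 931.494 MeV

7.45 MeV/nucleon

The nucleus contains 95 protons and 231 − 95 = 136 neutrons.
Mass of separated nucleons = 95(1.007276) + 136(1.00866) = 95.691220 + 137.17776 = 232.868980 u
Mass defect Δm = 232.868980 − 231.02060 = 1.848380 u
Binding energy = Δm·c² = 1.848380 × 931.494 MeV/u = 1721.75 MeV
BE/A = 1721.75 MeV / 231 = 7.453 MeV/nucleon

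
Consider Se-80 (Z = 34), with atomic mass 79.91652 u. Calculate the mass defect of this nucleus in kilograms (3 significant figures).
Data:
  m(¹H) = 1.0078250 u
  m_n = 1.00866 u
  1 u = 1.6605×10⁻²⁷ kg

The nucleus contains 34 protons and 80 − 34 = 46 neutrons.
Mass of separated nucleons = 34(1.0078250) + 46(1.00866) = 34.2660500 + 46.39836 = 80.6644100 u
The mass defect is 80.6644100 − 79.91652 = 0.7478900 u.
In SI units: 0.7478900 u × 1.6605×10⁻²⁷ kg/u = 1.2419e-27 kg

1.24e-27 kg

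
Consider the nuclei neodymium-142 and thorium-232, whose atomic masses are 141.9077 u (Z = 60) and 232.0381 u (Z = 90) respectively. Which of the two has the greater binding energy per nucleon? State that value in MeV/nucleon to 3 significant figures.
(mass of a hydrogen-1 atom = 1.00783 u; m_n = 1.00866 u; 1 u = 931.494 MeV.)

neodymium-142: Σm = 60(1.00783) + 82(1.00866) = 143.17992 u; Δm = 1.27222 u; E_B = 1185.1 MeV; E_B/A = 8.346 MeV
thorium-232: Σm = 90(1.00783) + 142(1.00866) = 233.93442 u; Δm = 1.89632 u; E_B = 1766.4 MeV; E_B/A = 7.614 MeV
neodymium-142 has the higher binding energy per nucleon, so it is the more tightly bound nucleus.

neodymium-142; 8.35 MeV/nucleon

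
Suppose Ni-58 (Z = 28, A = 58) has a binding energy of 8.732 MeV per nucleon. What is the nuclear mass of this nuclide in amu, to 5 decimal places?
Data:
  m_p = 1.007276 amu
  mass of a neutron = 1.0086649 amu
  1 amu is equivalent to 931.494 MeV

Total binding energy = 58 × 8.732 = 506.456 MeV
Mass defect = 506.456 MeV / (931.494 MeV/amu) = 0.5437029 amu
Constituent mass = 28(1.007276) + 30(1.0086649) = 58.4636750 amu
Nuclear mass = 58.4636750 − 0.5437029 = 57.9199721 amu ≈ 57.91997 amu (to 5 decimal places)

57.91997 amu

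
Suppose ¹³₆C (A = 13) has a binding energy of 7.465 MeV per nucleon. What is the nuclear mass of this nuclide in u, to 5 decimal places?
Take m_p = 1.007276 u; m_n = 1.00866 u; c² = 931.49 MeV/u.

Total binding energy = 13 × 7.465 = 97.045 MeV
Mass defect = 97.045 MeV / (931.49 MeV/u) = 0.1041825 u
Constituent mass = 6(1.007276) + 7(1.00866) = 13.104276 u
Nuclear mass = 13.104276 − 0.1041825 = 13.0000935 u ≈ 13.00009 u (to 5 decimal places)

13.00009 u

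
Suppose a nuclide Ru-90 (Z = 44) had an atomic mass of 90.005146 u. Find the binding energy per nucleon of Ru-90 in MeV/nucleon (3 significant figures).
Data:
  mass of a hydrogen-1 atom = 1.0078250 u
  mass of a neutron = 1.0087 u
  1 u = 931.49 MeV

7.65 MeV/nucleon

Z = 44, so N = A − Z = 90 − 44 = 46.
Mass of separated nucleons = 44(1.0078250) + 46(1.0087) = 44.3443000 + 46.4002 = 90.7445000 u
The mass defect is 90.7445000 − 90.005146 = 0.7393540 u.
Binding energy = Δm·c² = 0.7393540 × 931.49 MeV/u = 688.701 MeV
BE/A = 688.701 MeV / 90 = 7.652 MeV/nucleon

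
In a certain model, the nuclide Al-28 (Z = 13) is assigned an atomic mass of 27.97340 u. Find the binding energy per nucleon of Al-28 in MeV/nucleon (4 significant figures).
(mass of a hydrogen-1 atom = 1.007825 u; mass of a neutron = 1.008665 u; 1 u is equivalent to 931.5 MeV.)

With 13 protons and 15 neutrons (A = 28):
Mass of separated nucleons = 13(1.007825) + 15(1.008665) = 13.101725 + 15.129975 = 28.231700 u
Mass defect Δm = 28.231700 − 27.97340 = 0.258300 u
Converting to energy: 0.258300 u × 931.5 MeV/u = 240.606 MeV
Dividing by A = 28 gives 8.593 MeV per nucleon.

8.593 MeV/nucleon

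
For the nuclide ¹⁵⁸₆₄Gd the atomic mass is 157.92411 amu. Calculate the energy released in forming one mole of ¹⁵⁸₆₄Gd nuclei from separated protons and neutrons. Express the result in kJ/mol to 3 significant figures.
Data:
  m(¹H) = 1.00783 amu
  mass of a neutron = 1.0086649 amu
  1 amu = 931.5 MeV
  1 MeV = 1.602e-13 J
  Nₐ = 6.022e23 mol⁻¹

With 64 protons and 94 neutrons (A = 158):
Σm = 64·m(¹H) + 94·m_n = 64.50112 + 94.8145006 = 159.3156206 amu
The mass defect is 159.3156206 − 157.92411 = 1.3915106 amu.
Converting to energy: 1.3915106 amu × 931.5 MeV/amu = 1296.19 MeV
Per nucleus in joules: 1296.19 MeV × 1.602e-13 J/MeV = 2.0765e-10 J
Per mole: 2.0765e-10 J × 6.022e23 mol⁻¹ = 1.2505e+14 J/mol

1.25e+11 kJ/mol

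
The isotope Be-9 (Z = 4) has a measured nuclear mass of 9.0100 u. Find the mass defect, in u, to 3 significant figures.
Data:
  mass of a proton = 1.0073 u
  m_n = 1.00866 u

Total constituent mass: 4 × 1.0073 + 5 × 1.00866 = 9.07250 u
Δm = 9.07250 − 9.0100 = 0.06250 u

0.0625 u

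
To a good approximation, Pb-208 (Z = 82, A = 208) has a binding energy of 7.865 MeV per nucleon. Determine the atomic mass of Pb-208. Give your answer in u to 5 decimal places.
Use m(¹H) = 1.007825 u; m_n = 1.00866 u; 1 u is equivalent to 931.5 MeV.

Total binding energy = 208 × 7.865 = 1635.920 MeV
Mass defect = 1635.920 MeV / (931.5 MeV/u) = 1.7562211 u
Constituent mass = 82(1.007825) + 126(1.00866) = 209.732810 u
Atomic mass = 209.732810 − 1.7562211 = 207.9765889 u ≈ 207.97659 u (to 5 decimal places)

207.97659 u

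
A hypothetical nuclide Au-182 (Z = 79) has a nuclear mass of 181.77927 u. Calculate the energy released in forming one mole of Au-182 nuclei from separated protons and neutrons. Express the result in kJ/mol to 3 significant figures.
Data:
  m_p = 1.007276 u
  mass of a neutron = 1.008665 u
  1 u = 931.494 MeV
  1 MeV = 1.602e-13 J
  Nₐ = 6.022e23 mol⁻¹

Σm = 79·m_p + 103·m_n = 79.574804 + 103.892495 = 183.467299 u
Mass defect Δm = 183.467299 − 181.77927 = 1.688029 u
Binding energy = Δm·c² = 1.688029 × 931.494 MeV/u = 1572.39 MeV
Per nucleus in joules: 1572.39 MeV × 1.602e-13 J/MeV = 2.5190e-10 J
Per mole: 2.5190e-10 J × 6.022e23 mol⁻¹ = 1.5169e+14 J/mol

1.52e+11 kJ/mol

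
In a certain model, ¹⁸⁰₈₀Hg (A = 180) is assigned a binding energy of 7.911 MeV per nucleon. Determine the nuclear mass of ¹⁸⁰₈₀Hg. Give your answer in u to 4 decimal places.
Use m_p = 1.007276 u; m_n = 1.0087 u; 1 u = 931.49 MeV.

179.9234 u

Total binding energy = 180 × 7.911 = 1423.980 MeV
Mass defect = 1423.980 MeV / (931.49 MeV/u) = 1.528712 u
Constituent mass = 80(1.007276) + 100(1.0087) = 181.452080 u
Nuclear mass = 181.452080 − 1.528712 = 179.923368 u ≈ 179.9234 u (to 4 decimal places)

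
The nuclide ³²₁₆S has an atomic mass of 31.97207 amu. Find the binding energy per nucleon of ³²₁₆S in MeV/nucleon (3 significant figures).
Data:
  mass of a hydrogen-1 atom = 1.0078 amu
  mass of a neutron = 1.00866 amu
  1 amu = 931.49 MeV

8.48 MeV/nucleon

Z = 16, so N = A − Z = 32 − 16 = 16.
Mass of separated nucleons = 16(1.0078) + 16(1.00866) = 16.1248 + 16.13856 = 32.26336 amu
Mass defect Δm = 32.26336 − 31.97207 = 0.29129 amu
Converting to energy: 0.29129 amu × 931.49 MeV/amu = 271.334 MeV
Dividing by A = 32 gives 8.479 MeV per nucleon.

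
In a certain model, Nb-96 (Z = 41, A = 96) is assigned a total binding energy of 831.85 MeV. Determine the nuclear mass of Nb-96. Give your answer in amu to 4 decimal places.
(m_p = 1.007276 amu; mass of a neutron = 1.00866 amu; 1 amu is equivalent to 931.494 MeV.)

Mass defect = 831.85 MeV / (931.494 MeV/amu) = 0.893028 amu
Constituent mass = 41(1.007276) + 55(1.00866) = 96.774616 amu
Nuclear mass = 96.774616 − 0.893028 = 95.881588 amu ≈ 95.8816 amu (to 4 decimal places)

95.8816 amu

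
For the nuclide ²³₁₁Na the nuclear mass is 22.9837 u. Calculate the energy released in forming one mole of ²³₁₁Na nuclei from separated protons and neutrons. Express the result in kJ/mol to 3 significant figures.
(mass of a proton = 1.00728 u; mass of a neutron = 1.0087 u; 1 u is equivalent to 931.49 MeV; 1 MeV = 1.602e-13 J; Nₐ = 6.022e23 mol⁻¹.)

With 11 protons and 12 neutrons (A = 23):
Mass of separated nucleons = 11(1.00728) + 12(1.0087) = 11.08008 + 12.1044 = 23.18448 u
The mass defect is 23.18448 − 22.9837 = 0.20078 u.
E_B = 0.20078 × 931.49 = 187.025 MeV
Per nucleus in joules: 187.025 MeV × 1.602e-13 J/MeV = 2.9961e-11 J
Per mole: 2.9961e-11 J × 6.022e23 mol⁻¹ = 1.8043e+13 J/mol

1.80e+10 kJ/mol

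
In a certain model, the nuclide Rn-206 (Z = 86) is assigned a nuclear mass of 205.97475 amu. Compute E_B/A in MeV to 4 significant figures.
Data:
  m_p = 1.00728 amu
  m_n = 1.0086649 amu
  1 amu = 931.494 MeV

The nucleus contains 86 protons and 206 − 86 = 120 neutrons.
Total constituent mass: 86 × 1.00728 + 120 × 1.0086649 = 207.6658680 amu
The mass defect is 207.6658680 − 205.97475 = 1.6911180 amu.
Converting to energy: 1.6911180 amu × 931.494 MeV/amu = 1575.27 MeV
BE/A = 1575.27 MeV / 206 = 7.647 MeV/nucleon

7.647 MeV/nucleon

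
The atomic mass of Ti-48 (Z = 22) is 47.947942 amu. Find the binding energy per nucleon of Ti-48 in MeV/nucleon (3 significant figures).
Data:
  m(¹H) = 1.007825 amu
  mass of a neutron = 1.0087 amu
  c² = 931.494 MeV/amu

8.74 MeV/nucleon

The nucleus contains 22 protons and 48 − 22 = 26 neutrons.
Σm = 22·m(¹H) + 26·m_n = 22.172150 + 26.2262 = 48.398350 amu
Δm = 48.398350 − 47.947942 = 0.450408 amu
Binding energy = Δm·c² = 0.450408 × 931.494 MeV/amu = 419.552 MeV
BE/A = 419.552 MeV / 48 = 8.741 MeV/nucleon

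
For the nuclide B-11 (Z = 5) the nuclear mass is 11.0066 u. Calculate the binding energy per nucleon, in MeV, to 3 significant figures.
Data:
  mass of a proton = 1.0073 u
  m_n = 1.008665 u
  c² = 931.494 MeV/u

6.93 MeV/nucleon

Total constituent mass: 5 × 1.0073 + 6 × 1.008665 = 11.088490 u
The mass defect is 11.088490 − 11.0066 = 0.081890 u.
Binding energy = Δm·c² = 0.081890 × 931.494 MeV/u = 76.2800 MeV
BE/A = 76.2800 MeV / 11 = 6.9345 MeV/nucleon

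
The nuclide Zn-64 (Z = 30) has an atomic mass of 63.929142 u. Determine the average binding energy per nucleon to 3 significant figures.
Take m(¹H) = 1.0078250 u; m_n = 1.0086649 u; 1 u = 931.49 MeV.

Z = 30, so N = A − Z = 64 − 30 = 34.
Mass of separated nucleons = 30(1.0078250) + 34(1.0086649) = 30.2347500 + 34.2946066 = 64.5293566 u
The mass defect is 64.5293566 − 63.929142 = 0.6002146 u.
E_B = 0.6002146 × 931.49 = 559.094 MeV
Dividing by A = 64 gives 8.736 MeV per nucleon.

8.74 MeV/nucleon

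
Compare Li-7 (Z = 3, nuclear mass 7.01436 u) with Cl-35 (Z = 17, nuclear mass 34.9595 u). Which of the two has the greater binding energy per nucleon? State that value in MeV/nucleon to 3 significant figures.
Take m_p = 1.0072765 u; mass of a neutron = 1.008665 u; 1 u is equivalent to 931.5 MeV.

Li-7: Σm = 3(1.0072765) + 4(1.008665) = 7.0564895 u; Δm = 0.0421295 u; E_B = 39.244 MeV; E_B/A = 5.606 MeV
Cl-35: Σm = 17(1.0072765) + 18(1.008665) = 35.2796705 u; Δm = 0.3201705 u; E_B = 298.24 MeV; E_B/A = 8.521 MeV
Cl-35 has the higher binding energy per nucleon, so it is the more tightly bound nucleus.

Cl-35; 8.52 MeV/nucleon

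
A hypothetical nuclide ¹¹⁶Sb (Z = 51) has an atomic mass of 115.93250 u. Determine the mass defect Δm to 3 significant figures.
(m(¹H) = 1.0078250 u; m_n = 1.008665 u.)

1.03 u

Σm = 51·m(¹H) + 65·m_n = 51.3990750 + 65.563225 = 116.9623000 u
Mass defect Δm = 116.9623000 − 115.93250 = 1.0298000 u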